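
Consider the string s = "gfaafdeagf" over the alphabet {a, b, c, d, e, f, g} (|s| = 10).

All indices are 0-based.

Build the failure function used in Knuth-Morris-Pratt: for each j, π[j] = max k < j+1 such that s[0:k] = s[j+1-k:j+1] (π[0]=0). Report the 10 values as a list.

π[0] = 0
j=1 s[j]='f': π[1]=0 (border '')
j=2 s[j]='a': π[2]=0 (border '')
j=3 s[j]='a': π[3]=0 (border '')
j=4 s[j]='f': π[4]=0 (border '')
j=5 s[j]='d': π[5]=0 (border '')
j=6 s[j]='e': π[6]=0 (border '')
j=7 s[j]='a': π[7]=0 (border '')
j=8 s[j]='g': π[8]=1 (border 'g')
j=9 s[j]='f': π[9]=2 (border 'gf')

[0, 0, 0, 0, 0, 0, 0, 0, 1, 2]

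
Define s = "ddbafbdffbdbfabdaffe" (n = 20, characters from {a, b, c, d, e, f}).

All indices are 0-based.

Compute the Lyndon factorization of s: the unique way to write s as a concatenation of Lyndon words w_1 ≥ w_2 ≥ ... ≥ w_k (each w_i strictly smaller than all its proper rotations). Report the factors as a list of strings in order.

emit factor 1: 'd' (i=0, period=1)
emit factor 2: 'd' (i=1, period=1)
emit factor 3: 'b' (i=2, period=1)
emit factor 4: 'afbdffbdbf' (i=3, period=10)
emit factor 5: 'abdaffe' (i=13, period=7)

["d", "d", "b", "afbdffbdbf", "abdaffe"]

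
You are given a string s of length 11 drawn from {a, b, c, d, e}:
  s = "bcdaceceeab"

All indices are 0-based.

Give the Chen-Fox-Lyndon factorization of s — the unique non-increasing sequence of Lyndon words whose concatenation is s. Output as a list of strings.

["bcd", "acecee", "ab"]

emit factor 1: 'bcd' (i=0, period=3)
emit factor 2: 'acecee' (i=3, period=6)
emit factor 3: 'ab' (i=9, period=2)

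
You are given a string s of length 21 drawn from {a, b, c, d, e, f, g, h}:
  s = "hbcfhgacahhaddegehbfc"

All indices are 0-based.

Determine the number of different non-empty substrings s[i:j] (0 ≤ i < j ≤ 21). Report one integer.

217

rank | idx | suffix
   0 |   6 | acahhaddegehbfc
   1 |  11 | addegehbfc
   2 |   8 | ahhaddegehbfc
   3 |   1 | bcfhgacahhaddegehbfc
   4 |  18 | bfc
   5 |  20 | c
   6 |   7 | cahhaddegehbfc
   7 |   2 | cfhgacahhaddegehbfc
   8 |  12 | ddegehbfc
   9 |  13 | degehbfc
  10 |  14 | egehbfc
  11 |  16 | ehbfc
  12 |  19 | fc
  13 |   3 | fhgacahhaddegehbfc
  14 |   5 | gacahhaddegehbfc
  15 |  15 | gehbfc
  16 |  10 | haddegehbfc
  17 |   0 | hbcfhgacahhaddegehbfc
  18 |  17 | hbfc
  19 |   4 | hgacahhaddegehbfc
  20 |   9 | hhaddegehbfc

SA = [6, 11, 8, 1, 18, 20, 7, 2, 12, 13, 14, 16, 19, 3, 5, 15, 10, 0, 17, 4, 9]
[i] adj suffixes → lcp
  [1] 6/11 → 1 ('a')
  [2] 11/8 → 1 ('a')
  [3] 8/1 → 0 ('')
  [4] 1/18 → 1 ('b')
  [5] 18/20 → 0 ('')
  [6] 20/7 → 1 ('c')
  [7] 7/2 → 1 ('c')
  [8] 2/12 → 0 ('')
  [9] 12/13 → 1 ('d')
  [10] 13/14 → 0 ('')
  [11] 14/16 → 1 ('e')
  [12] 16/19 → 0 ('')
  [13] 19/3 → 1 ('f')
  [14] 3/5 → 0 ('')
  [15] 5/15 → 1 ('g')
  [16] 15/10 → 0 ('')
  [17] 10/0 → 1 ('h')
  [18] 0/17 → 2 ('hb')
  [19] 17/4 → 1 ('h')
  [20] 4/9 → 1 ('h')

n(n+1)/2 = 21·22/2 = 231
Σ LCP = 0 + 1 + 1 + 0 + 1 + 0 + 1 + 1 + 0 + 1 + 0 + 1 + 0 + 1 + 0 + 1 + 0 + 1 + 2 + 1 + 1 = 14
distinct = 231 − 14 = 217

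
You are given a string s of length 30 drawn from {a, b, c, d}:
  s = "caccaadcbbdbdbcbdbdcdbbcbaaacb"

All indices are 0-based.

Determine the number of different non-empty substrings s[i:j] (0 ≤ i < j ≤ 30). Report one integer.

418

rank | idx | suffix
   0 |  25 | aaacb
   1 |  26 | aacb
   2 |   4 | aadcbbdbdbcbdbdcdbbcbaaacb
   3 |  27 | acb
   4 |   1 | accaadcbbdbdbcbdbdcdbbcbaaacb
   5 |   5 | adcbbdbdbcbdbdcdbbcbaaacb
   6 |  29 | b
   7 |  24 | baaacb
   8 |  21 | bbcbaaacb
   9 |   8 | bbdbdbcbdbdcdbbcbaaacb
  10 |  22 | bcbaaacb
  11 |  13 | bcbdbdcdbbcbaaacb
  12 |  11 | bdbcbdbdcdbbcbaaacb
  13 |   9 | bdbdbcbdbdcdbbcbaaacb
  14 |  15 | bdbdcdbbcbaaacb
  15 |  17 | bdcdbbcbaaacb
  16 |   3 | caadcbbdbdbcbdbdcdbbcbaaacb
  17 |   0 | caccaadcbbdbdbcbdbdcdbbcbaaacb
  18 |  28 | cb
  19 |  23 | cbaaacb
  20 |   7 | cbbdbdbcbdbdcdbbcbaaacb
  21 |  14 | cbdbdcdbbcbaaacb
  22 |   2 | ccaadcbbdbdbcbdbdcdbbcbaaacb
  23 |  19 | cdbbcbaaacb
  24 |  20 | dbbcbaaacb
  25 |  12 | dbcbdbdcdbbcbaaacb
  26 |  10 | dbdbcbdbdcdbbcbaaacb
  27 |  16 | dbdcdbbcbaaacb
  28 |   6 | dcbbdbdbcbdbdcdbbcbaaacb
  29 |  18 | dcdbbcbaaacb

SA = [25, 26, 4, 27, 1, 5, 29, 24, 21, 8, 22, 13, 11, 9, 15, 17, 3, 0, 28, 23, 7, 14, 2, 19, 20, 12, 10, 16, 6, 18]
rank  pair      lcp
   1  s[25:],s[26:]  2  'aa'
   2  s[26:],s[4:]  2  'aa'
   3  s[4:],s[27:]  1  'a'
   4  s[27:],s[1:]  2  'ac'
   5  s[1:],s[5:]  1  'a'
   6  s[5:],s[29:]  0  ''
   7  s[29:],s[24:]  1  'b'
   8  s[24:],s[21:]  1  'b'
   9  s[21:],s[8:]  2  'bb'
  10  s[8:],s[22:]  1  'b'
  11  s[22:],s[13:]  3  'bcb'
  12  s[13:],s[11:]  1  'b'
  13  s[11:],s[9:]  3  'bdb'
  14  s[9:],s[15:]  4  'bdbd'
  15  s[15:],s[17:]  2  'bd'
  16  s[17:],s[3:]  0  ''
  17  s[3:],s[0:]  2  'ca'
  18  s[0:],s[28:]  1  'c'
  19  s[28:],s[23:]  2  'cb'
  20  s[23:],s[7:]  2  'cb'
  21  s[7:],s[14:]  2  'cb'
  22  s[14:],s[2:]  1  'c'
  23  s[2:],s[19:]  1  'c'
  24  s[19:],s[20:]  0  ''
  25  s[20:],s[12:]  2  'db'
  26  s[12:],s[10:]  2  'db'
  27  s[10:],s[16:]  3  'dbd'
  28  s[16:],s[6:]  1  'd'
  29  s[6:],s[18:]  2  'dc'

n(n+1)/2 = 30·31/2 = 465
Σ LCP = 0 + 2 + 2 + 1 + 2 + 1 + 0 + 1 + 1 + 2 + 1 + 3 + 1 + 3 + 4 + 2 + 0 + 2 + 1 + 2 + 2 + 2 + 1 + 1 + 0 + 2 + 2 + 3 + 1 + 2 = 47
distinct = 465 − 47 = 418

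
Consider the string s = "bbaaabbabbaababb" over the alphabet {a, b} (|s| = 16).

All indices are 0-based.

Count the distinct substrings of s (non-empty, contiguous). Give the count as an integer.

101

sorted suffixes:
  #0 SA[0]=2  'aaabbabbaababb'
  #1 SA[1]=10  'aababb'
  #2 SA[2]=3  'aabbabbaababb'
  #3 SA[3]=11  'ababb'
  #4 SA[4]=13  'abb'
  #5 SA[5]=7  'abbaababb'
  #6 SA[6]=4  'abbabbaababb'
  #7 SA[7]=15  'b'
  #8 SA[8]=1  'baaabbabbaababb'
  #9 SA[9]=9  'baababb'
  #10 SA[10]=12  'babb'
  #11 SA[11]=6  'babbaababb'
  #12 SA[12]=14  'bb'
  #13 SA[13]=0  'bbaaabbabbaababb'
  #14 SA[14]=8  'bbaababb'
  #15 SA[15]=5  'bbabbaababb'

SA = [2, 10, 3, 11, 13, 7, 4, 15, 1, 9, 12, 6, 14, 0, 8, 5]
[i] adj suffixes → lcp
  [1] 2/10 → 2 ('aa')
  [2] 10/3 → 3 ('aab')
  [3] 3/11 → 1 ('a')
  [4] 11/13 → 2 ('ab')
  [5] 13/7 → 3 ('abb')
  [6] 7/4 → 4 ('abba')
  [7] 4/15 → 0 ('')
  [8] 15/1 → 1 ('b')
  [9] 1/9 → 3 ('baa')
  [10] 9/12 → 2 ('ba')
  [11] 12/6 → 4 ('babb')
  [12] 6/14 → 1 ('b')
  [13] 14/0 → 2 ('bb')
  [14] 0/8 → 4 ('bbaa')
  [15] 8/5 → 3 ('bba')

n(n+1)/2 = 16·17/2 = 136
Σ LCP = 0 + 2 + 3 + 1 + 2 + 3 + 4 + 0 + 1 + 3 + 2 + 4 + 1 + 2 + 4 + 3 = 35
distinct = 136 − 35 = 101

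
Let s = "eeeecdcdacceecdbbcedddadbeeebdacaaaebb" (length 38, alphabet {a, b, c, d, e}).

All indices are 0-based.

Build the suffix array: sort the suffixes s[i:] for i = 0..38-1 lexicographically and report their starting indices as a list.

rank | idx | suffix
   0 |  32 | aaaebb
   1 |  33 | aaebb
   2 |  30 | acaaaebb
   3 |   8 | acceecdbbcedddadbeeebdacaaaebb
   4 |  22 | adbeeebdacaaaebb
   5 |  34 | aebb
   6 |  37 | b
   7 |  36 | bb
   8 |  15 | bbcedddadbeeebdacaaaebb
   9 |  16 | bcedddadbeeebdacaaaebb
  10 |  28 | bdacaaaebb
  11 |  24 | beeebdacaaaebb
  12 |  31 | caaaebb
  13 |   9 | cceecdbbcedddadbeeebdacaaaebb
  14 |   6 | cdacceecdbbcedddadbeeebdacaaaebb
  15 |  13 | cdbbcedddadbeeebdacaaaebb
  16 |   4 | cdcdacceecdbbcedddadbeeebdacaaaebb
  17 |  17 | cedddadbeeebdacaaaebb
  18 |  10 | ceecdbbcedddadbeeebdacaaaebb
  19 |  29 | dacaaaebb
  20 |   7 | dacceecdbbcedddadbeeebdacaaaebb
  21 |  21 | dadbeeebdacaaaebb
  22 |  14 | dbbcedddadbeeebdacaaaebb
  23 |  23 | dbeeebdacaaaebb
  24 |   5 | dcdacceecdbbcedddadbeeebdacaaaebb
  25 |  20 | ddadbeeebdacaaaebb
  26 |  19 | dddadbeeebdacaaaebb
  27 |  35 | ebb
  28 |  27 | ebdacaaaebb
  29 |  12 | ecdbbcedddadbeeebdacaaaebb
  30 |   3 | ecdcdacceecdbbcedddadbeeebdacaaaebb
  31 |  18 | edddadbeeebdacaaaebb
  32 |  26 | eebdacaaaebb
  33 |  11 | eecdbbcedddadbeeebdacaaaebb
  34 |   2 | eecdcdacceecdbbcedddadbeeebdacaaaebb
  35 |  25 | eeebdacaaaebb
  36 |   1 | eeecdcdacceecdbbcedddadbeeebdacaaaebb
  37 |   0 | eeeecdcdacceecdbbcedddadbeeebdacaaaebb

[32, 33, 30, 8, 22, 34, 37, 36, 15, 16, 28, 24, 31, 9, 6, 13, 4, 17, 10, 29, 7, 21, 14, 23, 5, 20, 19, 35, 27, 12, 3, 18, 26, 11, 2, 25, 1, 0]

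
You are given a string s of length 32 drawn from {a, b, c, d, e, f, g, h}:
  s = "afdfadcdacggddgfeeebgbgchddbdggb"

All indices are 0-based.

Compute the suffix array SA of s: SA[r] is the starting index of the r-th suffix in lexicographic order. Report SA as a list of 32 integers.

[8, 4, 0, 31, 27, 19, 21, 6, 9, 23, 7, 26, 5, 25, 12, 2, 13, 28, 18, 17, 16, 3, 1, 15, 30, 20, 22, 11, 14, 29, 10, 24]

rank | idx | suffix
   0 |   8 | acggddgfeeebgbgchddbdggb
   1 |   4 | adcdacggddgfeeebgbgchddbdggb
   2 |   0 | afdfadcdacggddgfeeebgbgchddbdggb
   3 |  31 | b
   4 |  27 | bdggb
   5 |  19 | bgbgchddbdggb
   6 |  21 | bgchddbdggb
   7 |   6 | cdacggddgfeeebgbgchddbdggb
   8 |   9 | cggddgfeeebgbgchddbdggb
   9 |  23 | chddbdggb
  10 |   7 | dacggddgfeeebgbgchddbdggb
  11 |  26 | dbdggb
  12 |   5 | dcdacggddgfeeebgbgchddbdggb
  13 |  25 | ddbdggb
  14 |  12 | ddgfeeebgbgchddbdggb
  15 |   2 | dfadcdacggddgfeeebgbgchddbdggb
  16 |  13 | dgfeeebgbgchddbdggb
  17 |  28 | dggb
  18 |  18 | ebgbgchddbdggb
  19 |  17 | eebgbgchddbdggb
  20 |  16 | eeebgbgchddbdggb
  21 |   3 | fadcdacggddgfeeebgbgchddbdggb
  22 |   1 | fdfadcdacggddgfeeebgbgchddbdggb
  23 |  15 | feeebgbgchddbdggb
  24 |  30 | gb
  25 |  20 | gbgchddbdggb
  26 |  22 | gchddbdggb
  27 |  11 | gddgfeeebgbgchddbdggb
  28 |  14 | gfeeebgbgchddbdggb
  29 |  29 | ggb
  30 |  10 | ggddgfeeebgbgchddbdggb
  31 |  24 | hddbdggb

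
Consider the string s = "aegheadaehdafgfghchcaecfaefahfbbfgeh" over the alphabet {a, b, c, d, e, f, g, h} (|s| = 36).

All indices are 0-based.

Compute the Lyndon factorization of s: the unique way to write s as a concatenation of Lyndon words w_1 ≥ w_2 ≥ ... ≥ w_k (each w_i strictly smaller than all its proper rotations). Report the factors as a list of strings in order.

["aeghe", "adaehdafgfghchcaecfaefahfbbfgeh"]

emit factor 1: 'aeghe' (i=0, period=5)
emit factor 2: 'adaehdafgfghchcaecfaefahfbbfgeh' (i=5, period=31)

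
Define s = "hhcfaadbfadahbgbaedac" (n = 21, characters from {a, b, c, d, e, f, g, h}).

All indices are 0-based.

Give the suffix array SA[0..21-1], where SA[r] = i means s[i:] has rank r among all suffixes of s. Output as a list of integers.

[4, 19, 9, 5, 16, 11, 15, 7, 13, 20, 2, 18, 10, 6, 17, 3, 8, 14, 12, 1, 0]

rank→(start, suffix):
  0 → (4, 'aadbfadahbgbaedac')
  1 → (19, 'ac')
  2 → (9, 'adahbgbaedac')
  3 → (5, 'adbfadahbgbaedac')
  4 → (16, 'aedac')
  5 → (11, 'ahbgbaedac')
  6 → (15, 'baedac')
  7 → (7, 'bfadahbgbaedac')
  8 → (13, 'bgbaedac')
  9 → (20, 'c')
  10 → (2, 'cfaadbfadahbgbaedac')
  11 → (18, 'dac')
  12 → (10, 'dahbgbaedac')
  13 → (6, 'dbfadahbgbaedac')
  14 → (17, 'edac')
  15 → (3, 'faadbfadahbgbaedac')
  16 → (8, 'fadahbgbaedac')
  17 → (14, 'gbaedac')
  18 → (12, 'hbgbaedac')
  19 → (1, 'hcfaadbfadahbgbaedac')
  20 → (0, 'hhcfaadbfadahbgbaedac')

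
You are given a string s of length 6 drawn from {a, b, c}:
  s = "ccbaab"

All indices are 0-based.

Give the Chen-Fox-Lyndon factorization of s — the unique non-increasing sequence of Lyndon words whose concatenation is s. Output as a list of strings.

["c", "c", "b", "aab"]

emit factor 1: 'c' (i=0, period=1)
emit factor 2: 'c' (i=1, period=1)
emit factor 3: 'b' (i=2, period=1)
emit factor 4: 'aab' (i=3, period=3)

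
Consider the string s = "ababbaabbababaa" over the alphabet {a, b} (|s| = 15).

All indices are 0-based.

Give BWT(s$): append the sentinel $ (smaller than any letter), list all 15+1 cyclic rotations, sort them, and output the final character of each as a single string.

rank  rotation          last
    0  $ababbaabbababaa  a
    1  a$ababbaabbababa  a
    2  aa$ababbaabbabab  b
    3  aabbababaa$ababb  b
    4  abaa$ababbaabbab  b
    5  ababaa$ababbaabb  b
    6  ababbaabbababaa$  $
    7  abbaabbababaa$ab  b
    8  abbababaa$ababba  a
    9  baa$ababbaabbaba  a
   10  baabbababaa$abab  b
   11  babaa$ababbaabba  a
   12  bababaa$ababbaab  b
   13  babbaabbababaa$a  a
   14  bbaabbababaa$aba  a
   15  bbababaa$ababbaa  a

aabbbb$baababaaa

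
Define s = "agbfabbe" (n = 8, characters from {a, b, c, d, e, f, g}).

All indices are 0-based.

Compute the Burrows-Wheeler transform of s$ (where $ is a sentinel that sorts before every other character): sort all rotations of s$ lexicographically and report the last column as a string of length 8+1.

ef$abgbba

rank  rotation   last
    0  $agbfabbe  e
    1  abbe$agbf  f
    2  agbfabbe$  $
    3  bbe$agbfa  a
    4  be$agbfab  b
    5  bfabbe$ag  g
    6  e$agbfabb  b
    7  fabbe$agb  b
    8  gbfabbe$a  a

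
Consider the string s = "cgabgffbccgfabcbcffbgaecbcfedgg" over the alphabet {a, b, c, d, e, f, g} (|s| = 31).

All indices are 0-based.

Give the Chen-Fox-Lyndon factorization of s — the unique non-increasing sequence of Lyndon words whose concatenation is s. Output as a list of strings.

emit factor 1: 'cg' (i=0, period=2)
emit factor 2: 'abgffbccgf' (i=2, period=10)
emit factor 3: 'abcbcffbgaecbcfedgg' (i=12, period=19)

["cg", "abgffbccgf", "abcbcffbgaecbcfedgg"]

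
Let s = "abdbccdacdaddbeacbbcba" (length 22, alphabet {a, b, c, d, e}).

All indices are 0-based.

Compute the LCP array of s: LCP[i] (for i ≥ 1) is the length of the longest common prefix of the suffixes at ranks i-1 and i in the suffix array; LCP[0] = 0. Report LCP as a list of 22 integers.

[0, 1, 1, 2, 1, 0, 1, 1, 2, 1, 1, 0, 2, 1, 1, 3, 0, 2, 1, 2, 1, 0]

sorted suffixes:
  #0 SA[0]=21  'a'
  #1 SA[1]=0  'abdbccdacdaddbeacbbcba'
  #2 SA[2]=15  'acbbcba'
  #3 SA[3]=7  'acdaddbeacbbcba'
  #4 SA[4]=10  'addbeacbbcba'
  #5 SA[5]=20  'ba'
  #6 SA[6]=17  'bbcba'
  #7 SA[7]=18  'bcba'
  #8 SA[8]=3  'bccdacdaddbeacbbcba'
  #9 SA[9]=1  'bdbccdacdaddbeacbbcba'
  #10 SA[10]=13  'beacbbcba'
  #11 SA[11]=19  'cba'
  #12 SA[12]=16  'cbbcba'
  #13 SA[13]=4  'ccdacdaddbeacbbcba'
  #14 SA[14]=5  'cdacdaddbeacbbcba'
  #15 SA[15]=8  'cdaddbeacbbcba'
  #16 SA[16]=6  'dacdaddbeacbbcba'
  #17 SA[17]=9  'daddbeacbbcba'
  #18 SA[18]=2  'dbccdacdaddbeacbbcba'
  #19 SA[19]=12  'dbeacbbcba'
  #20 SA[20]=11  'ddbeacbbcba'
  #21 SA[21]=14  'eacbbcba'

SA = [21, 0, 15, 7, 10, 20, 17, 18, 3, 1, 13, 19, 16, 4, 5, 8, 6, 9, 2, 12, 11, 14]
[i] adj suffixes → lcp
  [1] 21/0 → 1 ('a')
  [2] 0/15 → 1 ('a')
  [3] 15/7 → 2 ('ac')
  [4] 7/10 → 1 ('a')
  [5] 10/20 → 0 ('')
  [6] 20/17 → 1 ('b')
  [7] 17/18 → 1 ('b')
  [8] 18/3 → 2 ('bc')
  [9] 3/1 → 1 ('b')
  [10] 1/13 → 1 ('b')
  [11] 13/19 → 0 ('')
  [12] 19/16 → 2 ('cb')
  [13] 16/4 → 1 ('c')
  [14] 4/5 → 1 ('c')
  [15] 5/8 → 3 ('cda')
  [16] 8/6 → 0 ('')
  [17] 6/9 → 2 ('da')
  [18] 9/2 → 1 ('d')
  [19] 2/12 → 2 ('db')
  [20] 12/11 → 1 ('d')
  [21] 11/14 → 0 ('')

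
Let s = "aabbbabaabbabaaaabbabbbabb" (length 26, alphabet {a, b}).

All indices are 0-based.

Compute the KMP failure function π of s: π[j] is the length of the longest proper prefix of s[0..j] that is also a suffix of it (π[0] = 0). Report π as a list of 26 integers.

[0, 1, 0, 0, 0, 1, 0, 1, 2, 3, 4, 1, 0, 1, 2, 2, 2, 3, 4, 1, 0, 0, 0, 1, 0, 0]

π[0] = 0
j=1 s[j]='a': π[1]=1 (border 'a')
j=2 s[j]='b': k: 1→0; π[2]=0 (border '')
j=3 s[j]='b': π[3]=0 (border '')
j=4 s[j]='b': π[4]=0 (border '')
j=5 s[j]='a': π[5]=1 (border 'a')
j=6 s[j]='b': k: 1→0; π[6]=0 (border '')
j=7 s[j]='a': π[7]=1 (border 'a')
j=8 s[j]='a': π[8]=2 (border 'aa')
j=9 s[j]='b': π[9]=3 (border 'aab')
j=10 s[j]='b': π[10]=4 (border 'aabb')
j=11 s[j]='a': k: 4→0; π[11]=1 (border 'a')
j=12 s[j]='b': k: 1→0; π[12]=0 (border '')
j=13 s[j]='a': π[13]=1 (border 'a')
j=14 s[j]='a': π[14]=2 (border 'aa')
j=15 s[j]='a': k: 2→1; π[15]=2 (border 'aa')
j=16 s[j]='a': k: 2→1; π[16]=2 (border 'aa')
j=17 s[j]='b': π[17]=3 (border 'aab')
j=18 s[j]='b': π[18]=4 (border 'aabb')
j=19 s[j]='a': k: 4→0; π[19]=1 (border 'a')
j=20 s[j]='b': k: 1→0; π[20]=0 (border '')
j=21 s[j]='b': π[21]=0 (border '')
j=22 s[j]='b': π[22]=0 (border '')
j=23 s[j]='a': π[23]=1 (border 'a')
j=24 s[j]='b': k: 1→0; π[24]=0 (border '')
j=25 s[j]='b': π[25]=0 (border '')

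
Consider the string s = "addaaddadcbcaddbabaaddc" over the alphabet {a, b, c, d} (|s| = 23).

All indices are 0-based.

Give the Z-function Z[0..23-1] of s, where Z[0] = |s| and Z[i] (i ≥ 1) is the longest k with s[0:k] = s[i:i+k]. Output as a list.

Z[0]=23
i=1: fresh scan; Z[1]=0
i=2: fresh scan; Z[2]=0
i=3: fresh scan; Z[3]=1 grow→box=[3,4)
i=4: fresh scan; Z[4]=4 grow→box=[4,8)
i=5: min(r-i=3, Z[1]=0)=0; Z[5]=0
i=6: min(r-i=2, Z[2]=0)=0; Z[6]=0
i=7: min(r-i=1, Z[3]=1)=1; Z[7]=2 grow→box=[7,9)
i=8: min(r-i=1, Z[1]=0)=0; Z[8]=0
i=9: fresh scan; Z[9]=0
i=10: fresh scan; Z[10]=0
i=11: fresh scan; Z[11]=0
i=12: fresh scan; Z[12]=3 grow→box=[12,15)
i=13: min(r-i=2, Z[1]=0)=0; Z[13]=0
i=14: min(r-i=1, Z[2]=0)=0; Z[14]=0
i=15: fresh scan; Z[15]=0
i=16: fresh scan; Z[16]=1 grow→box=[16,17)
i=17: fresh scan; Z[17]=0
i=18: fresh scan; Z[18]=1 grow→box=[18,19)
i=19: fresh scan; Z[19]=3 grow→box=[19,22)
i=20: min(r-i=2, Z[1]=0)=0; Z[20]=0
i=21: min(r-i=1, Z[2]=0)=0; Z[21]=0
i=22: fresh scan; Z[22]=0

[23, 0, 0, 1, 4, 0, 0, 2, 0, 0, 0, 0, 3, 0, 0, 0, 1, 0, 1, 3, 0, 0, 0]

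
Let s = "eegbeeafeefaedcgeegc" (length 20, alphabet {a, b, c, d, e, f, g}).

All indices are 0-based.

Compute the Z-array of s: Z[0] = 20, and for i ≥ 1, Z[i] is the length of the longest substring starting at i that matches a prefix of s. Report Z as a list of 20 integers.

Z[0]=20
i=1: i≥r, start 0; Z[1]=1 grow→box=[1,2)
i=2: i≥r, start 0; Z[2]=0
i=3: i≥r, start 0; Z[3]=0
i=4: i≥r, start 0; Z[4]=2 grow→box=[4,6)
i=5: min(r-i=1, Z[1]=1)=1; Z[5]=1
i=6: i≥r, start 0; Z[6]=0
i=7: i≥r, start 0; Z[7]=0
i=8: i≥r, start 0; Z[8]=2 grow→box=[8,10)
i=9: min(r-i=1, Z[1]=1)=1; Z[9]=1
i=10: i≥r, start 0; Z[10]=0
i=11: i≥r, start 0; Z[11]=0
i=12: i≥r, start 0; Z[12]=1 grow→box=[12,13)
i=13: i≥r, start 0; Z[13]=0
i=14: i≥r, start 0; Z[14]=0
i=15: i≥r, start 0; Z[15]=0
i=16: i≥r, start 0; Z[16]=3 grow→box=[16,19)
i=17: min(r-i=2, Z[1]=1)=1; Z[17]=1
i=18: min(r-i=1, Z[2]=0)=0; Z[18]=0
i=19: i≥r, start 0; Z[19]=0

[20, 1, 0, 0, 2, 1, 0, 0, 2, 1, 0, 0, 1, 0, 0, 0, 3, 1, 0, 0]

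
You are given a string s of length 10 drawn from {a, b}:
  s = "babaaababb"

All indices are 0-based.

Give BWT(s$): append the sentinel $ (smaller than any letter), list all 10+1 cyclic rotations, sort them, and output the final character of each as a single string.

rank  rotation     last
    0  $babaaababb  b
    1  aaababb$bab  b
    2  aababb$baba  a
    3  abaaababb$b  b
    4  ababb$babaa  a
    5  abb$babaaab  b
    6  b$babaaabab  b
    7  baaababb$ba  a
    8  babaaababb$  $
    9  babb$babaaa  a
   10  bb$babaaaba  a

bbababba$aa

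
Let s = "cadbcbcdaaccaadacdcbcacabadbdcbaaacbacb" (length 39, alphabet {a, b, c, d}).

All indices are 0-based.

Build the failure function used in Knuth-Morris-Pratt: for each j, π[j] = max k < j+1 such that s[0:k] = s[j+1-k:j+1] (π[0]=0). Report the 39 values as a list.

π[0] = 0
j=1 s[j]='a': π[1]=0 (border '')
j=2 s[j]='d': π[2]=0 (border '')
j=3 s[j]='b': π[3]=0 (border '')
j=4 s[j]='c': π[4]=1 (border 'c')
j=5 s[j]='b': k: 1→0; π[5]=0 (border '')
j=6 s[j]='c': π[6]=1 (border 'c')
j=7 s[j]='d': k: 1→0; π[7]=0 (border '')
j=8 s[j]='a': π[8]=0 (border '')
j=9 s[j]='a': π[9]=0 (border '')
j=10 s[j]='c': π[10]=1 (border 'c')
j=11 s[j]='c': k: 1→0; π[11]=1 (border 'c')
j=12 s[j]='a': π[12]=2 (border 'ca')
j=13 s[j]='a': k: 2→0; π[13]=0 (border '')
j=14 s[j]='d': π[14]=0 (border '')
j=15 s[j]='a': π[15]=0 (border '')
j=16 s[j]='c': π[16]=1 (border 'c')
j=17 s[j]='d': k: 1→0; π[17]=0 (border '')
j=18 s[j]='c': π[18]=1 (border 'c')
j=19 s[j]='b': k: 1→0; π[19]=0 (border '')
j=20 s[j]='c': π[20]=1 (border 'c')
j=21 s[j]='a': π[21]=2 (border 'ca')
j=22 s[j]='c': k: 2→0; π[22]=1 (border 'c')
j=23 s[j]='a': π[23]=2 (border 'ca')
j=24 s[j]='b': k: 2→0; π[24]=0 (border '')
j=25 s[j]='a': π[25]=0 (border '')
j=26 s[j]='d': π[26]=0 (border '')
j=27 s[j]='b': π[27]=0 (border '')
j=28 s[j]='d': π[28]=0 (border '')
j=29 s[j]='c': π[29]=1 (border 'c')
j=30 s[j]='b': k: 1→0; π[30]=0 (border '')
j=31 s[j]='a': π[31]=0 (border '')
j=32 s[j]='a': π[32]=0 (border '')
j=33 s[j]='a': π[33]=0 (border '')
j=34 s[j]='c': π[34]=1 (border 'c')
j=35 s[j]='b': k: 1→0; π[35]=0 (border '')
j=36 s[j]='a': π[36]=0 (border '')
j=37 s[j]='c': π[37]=1 (border 'c')
j=38 s[j]='b': k: 1→0; π[38]=0 (border '')

[0, 0, 0, 0, 1, 0, 1, 0, 0, 0, 1, 1, 2, 0, 0, 0, 1, 0, 1, 0, 1, 2, 1, 2, 0, 0, 0, 0, 0, 1, 0, 0, 0, 0, 1, 0, 0, 1, 0]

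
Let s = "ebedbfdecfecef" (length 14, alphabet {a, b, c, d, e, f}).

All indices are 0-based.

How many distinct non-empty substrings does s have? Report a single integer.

sorted suffixes:
  #0 SA[0]=1  'bedbfdecfecef'
  #1 SA[1]=4  'bfdecfecef'
  #2 SA[2]=11  'cef'
  #3 SA[3]=8  'cfecef'
  #4 SA[4]=3  'dbfdecfecef'
  #5 SA[5]=6  'decfecef'
  #6 SA[6]=0  'ebedbfdecfecef'
  #7 SA[7]=10  'ecef'
  #8 SA[8]=7  'ecfecef'
  #9 SA[9]=2  'edbfdecfecef'
  #10 SA[10]=12  'ef'
  #11 SA[11]=13  'f'
  #12 SA[12]=5  'fdecfecef'
  #13 SA[13]=9  'fecef'

SA = [1, 4, 11, 8, 3, 6, 0, 10, 7, 2, 12, 13, 5, 9]
i: (SA[i-1],SA[i]) lcp shared
  1: (1,4) 1 'b'
  2: (4,11) 0 ''
  3: (11,8) 1 'c'
  4: (8,3) 0 ''
  5: (3,6) 1 'd'
  6: (6,0) 0 ''
  7: (0,10) 1 'e'
  8: (10,7) 2 'ec'
  9: (7,2) 1 'e'
  10: (2,12) 1 'e'
  11: (12,13) 0 ''
  12: (13,5) 1 'f'
  13: (5,9) 1 'f'

n(n+1)/2 = 14·15/2 = 105
Σ LCP = 0 + 1 + 0 + 1 + 0 + 1 + 0 + 1 + 2 + 1 + 1 + 0 + 1 + 1 = 10
distinct = 105 − 10 = 95

95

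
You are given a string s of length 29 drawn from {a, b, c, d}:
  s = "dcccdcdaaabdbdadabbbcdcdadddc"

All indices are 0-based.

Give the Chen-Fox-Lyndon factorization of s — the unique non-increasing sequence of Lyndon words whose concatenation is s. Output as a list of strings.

["d", "cccdcd", "aaabdbdadabbbcdcdadddc"]

emit factor 1: 'd' (i=0, period=1)
emit factor 2: 'cccdcd' (i=1, period=6)
emit factor 3: 'aaabdbdadabbbcdcdadddc' (i=7, period=22)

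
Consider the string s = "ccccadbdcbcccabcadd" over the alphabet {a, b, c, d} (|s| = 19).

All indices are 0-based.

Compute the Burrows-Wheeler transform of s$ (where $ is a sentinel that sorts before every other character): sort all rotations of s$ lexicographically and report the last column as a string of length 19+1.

dcccacdccbdccbc$daba

rank  rotation              last
    0  $ccccadbdcbcccabcadd  d
    1  abcadd$ccccadbdcbccc  c
    2  adbdcbcccabcadd$cccc  c
    3  add$ccccadbdcbcccabc  c
    4  bcadd$ccccadbdcbccca  a
    5  bcccabcadd$ccccadbdc  c
    6  bdcbcccabcadd$ccccad  d
    7  cabcadd$ccccadbdcbcc  c
    8  cadbdcbcccabcadd$ccc  c
    9  cadd$ccccadbdcbcccab  b
   10  cbcccabcadd$ccccadbd  d
   11  ccabcadd$ccccadbdcbc  c
   12  ccadbdcbcccabcadd$cc  c
   13  cccabcadd$ccccadbdcb  b
   14  cccadbdcbcccabcadd$c  c
   15  ccccadbdcbcccabcadd$  $
   16  d$ccccadbdcbcccabcad  d
   17  dbdcbcccabcadd$cccca  a
   18  dcbcccabcadd$ccccadb  b
   19  dd$ccccadbdcbcccabca  a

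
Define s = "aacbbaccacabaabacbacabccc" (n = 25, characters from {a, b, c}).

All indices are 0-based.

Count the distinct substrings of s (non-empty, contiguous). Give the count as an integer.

281

sorted suffixes:
  #0 SA[0]=12  'aabacbacabccc'
  #1 SA[1]=0  'aacbbaccacabaabacbacabccc'
  #2 SA[2]=10  'abaabacbacabccc'
  #3 SA[3]=13  'abacbacabccc'
  #4 SA[4]=20  'abccc'
  #5 SA[5]=8  'acabaabacbacabccc'
  #6 SA[6]=18  'acabccc'
  #7 SA[7]=15  'acbacabccc'
  #8 SA[8]=1  'acbbaccacabaabacbacabccc'
  #9 SA[9]=5  'accacabaabacbacabccc'
  #10 SA[10]=11  'baabacbacabccc'
  #11 SA[11]=17  'bacabccc'
  #12 SA[12]=14  'bacbacabccc'
  #13 SA[13]=4  'baccacabaabacbacabccc'
  #14 SA[14]=3  'bbaccacabaabacbacabccc'
  #15 SA[15]=21  'bccc'
  #16 SA[16]=24  'c'
  #17 SA[17]=9  'cabaabacbacabccc'
  #18 SA[18]=19  'cabccc'
  #19 SA[19]=7  'cacabaabacbacabccc'
  #20 SA[20]=16  'cbacabccc'
  #21 SA[21]=2  'cbbaccacabaabacbacabccc'
  #22 SA[22]=23  'cc'
  #23 SA[23]=6  'ccacabaabacbacabccc'
  #24 SA[24]=22  'ccc'

SA = [12, 0, 10, 13, 20, 8, 18, 15, 1, 5, 11, 17, 14, 4, 3, 21, 24, 9, 19, 7, 16, 2, 23, 6, 22]
[i] adj suffixes → lcp
  [1] 12/0 → 2 ('aa')
  [2] 0/10 → 1 ('a')
  [3] 10/13 → 3 ('aba')
  [4] 13/20 → 2 ('ab')
  [5] 20/8 → 1 ('a')
  [6] 8/18 → 4 ('acab')
  [7] 18/15 → 2 ('ac')
  [8] 15/1 → 3 ('acb')
  [9] 1/5 → 2 ('ac')
  [10] 5/11 → 0 ('')
  [11] 11/17 → 2 ('ba')
  [12] 17/14 → 3 ('bac')
  [13] 14/4 → 3 ('bac')
  [14] 4/3 → 1 ('b')
  [15] 3/21 → 1 ('b')
  [16] 21/24 → 0 ('')
  [17] 24/9 → 1 ('c')
  [18] 9/19 → 3 ('cab')
  [19] 19/7 → 2 ('ca')
  [20] 7/16 → 1 ('c')
  [21] 16/2 → 2 ('cb')
  [22] 2/23 → 1 ('c')
  [23] 23/6 → 2 ('cc')
  [24] 6/22 → 2 ('cc')

n(n+1)/2 = 25·26/2 = 325
Σ LCP = 0 + 2 + 1 + 3 + 2 + 1 + 4 + 2 + 3 + 2 + 0 + 2 + 3 + 3 + 1 + 1 + 0 + 1 + 3 + 2 + 1 + 2 + 1 + 2 + 2 = 44
distinct = 325 − 44 = 281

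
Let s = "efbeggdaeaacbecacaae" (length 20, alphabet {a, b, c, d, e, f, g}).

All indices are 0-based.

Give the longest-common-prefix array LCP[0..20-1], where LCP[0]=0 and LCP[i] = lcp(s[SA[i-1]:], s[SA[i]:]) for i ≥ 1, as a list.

rank | idx | suffix
   0 |   9 | aacbecacaae
   1 |  17 | aae
   2 |  15 | acaae
   3 |  10 | acbecacaae
   4 |  18 | ae
   5 |   7 | aeaacbecacaae
   6 |  12 | becacaae
   7 |   2 | beggdaeaacbecacaae
   8 |  16 | caae
   9 |  14 | cacaae
  10 |  11 | cbecacaae
  11 |   6 | daeaacbecacaae
  12 |  19 | e
  13 |   8 | eaacbecacaae
  14 |  13 | ecacaae
  15 |   0 | efbeggdaeaacbecacaae
  16 |   3 | eggdaeaacbecacaae
  17 |   1 | fbeggdaeaacbecacaae
  18 |   5 | gdaeaacbecacaae
  19 |   4 | ggdaeaacbecacaae

SA = [9, 17, 15, 10, 18, 7, 12, 2, 16, 14, 11, 6, 19, 8, 13, 0, 3, 1, 5, 4]
rank  pair      lcp
   1  s[9:],s[17:]  2  'aa'
   2  s[17:],s[15:]  1  'a'
   3  s[15:],s[10:]  2  'ac'
   4  s[10:],s[18:]  1  'a'
   5  s[18:],s[7:]  2  'ae'
   6  s[7:],s[12:]  0  ''
   7  s[12:],s[2:]  2  'be'
   8  s[2:],s[16:]  0  ''
   9  s[16:],s[14:]  2  'ca'
  10  s[14:],s[11:]  1  'c'
  11  s[11:],s[6:]  0  ''
  12  s[6:],s[19:]  0  ''
  13  s[19:],s[8:]  1  'e'
  14  s[8:],s[13:]  1  'e'
  15  s[13:],s[0:]  1  'e'
  16  s[0:],s[3:]  1  'e'
  17  s[3:],s[1:]  0  ''
  18  s[1:],s[5:]  0  ''
  19  s[5:],s[4:]  1  'g'

[0, 2, 1, 2, 1, 2, 0, 2, 0, 2, 1, 0, 0, 1, 1, 1, 1, 0, 0, 1]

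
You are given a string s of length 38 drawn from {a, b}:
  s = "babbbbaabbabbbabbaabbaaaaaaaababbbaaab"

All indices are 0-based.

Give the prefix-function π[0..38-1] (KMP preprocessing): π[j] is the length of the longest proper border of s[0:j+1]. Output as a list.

π[0] = 0
j=1 s[j]='a': π[1]=0 (border '')
j=2 s[j]='b': π[2]=1 (border 'b')
j=3 s[j]='b': k: 1→0; π[3]=1 (border 'b')
j=4 s[j]='b': k: 1→0; π[4]=1 (border 'b')
j=5 s[j]='b': k: 1→0; π[5]=1 (border 'b')
j=6 s[j]='a': π[6]=2 (border 'ba')
j=7 s[j]='a': k: 2→0; π[7]=0 (border '')
j=8 s[j]='b': π[8]=1 (border 'b')
j=9 s[j]='b': k: 1→0; π[9]=1 (border 'b')
j=10 s[j]='a': π[10]=2 (border 'ba')
j=11 s[j]='b': π[11]=3 (border 'bab')
j=12 s[j]='b': π[12]=4 (border 'babb')
j=13 s[j]='b': π[13]=5 (border 'babbb')
j=14 s[j]='a': k: 5→1; π[14]=2 (border 'ba')
j=15 s[j]='b': π[15]=3 (border 'bab')
j=16 s[j]='b': π[16]=4 (border 'babb')
j=17 s[j]='a': k: 4→1; π[17]=2 (border 'ba')
j=18 s[j]='a': k: 2→0; π[18]=0 (border '')
j=19 s[j]='b': π[19]=1 (border 'b')
j=20 s[j]='b': k: 1→0; π[20]=1 (border 'b')
j=21 s[j]='a': π[21]=2 (border 'ba')
j=22 s[j]='a': k: 2→0; π[22]=0 (border '')
j=23 s[j]='a': π[23]=0 (border '')
j=24 s[j]='a': π[24]=0 (border '')
j=25 s[j]='a': π[25]=0 (border '')
j=26 s[j]='a': π[26]=0 (border '')
j=27 s[j]='a': π[27]=0 (border '')
j=28 s[j]='a': π[28]=0 (border '')
j=29 s[j]='b': π[29]=1 (border 'b')
j=30 s[j]='a': π[30]=2 (border 'ba')
j=31 s[j]='b': π[31]=3 (border 'bab')
j=32 s[j]='b': π[32]=4 (border 'babb')
j=33 s[j]='b': π[33]=5 (border 'babbb')
j=34 s[j]='a': k: 5→1; π[34]=2 (border 'ba')
j=35 s[j]='a': k: 2→0; π[35]=0 (border '')
j=36 s[j]='a': π[36]=0 (border '')
j=37 s[j]='b': π[37]=1 (border 'b')

[0, 0, 1, 1, 1, 1, 2, 0, 1, 1, 2, 3, 4, 5, 2, 3, 4, 2, 0, 1, 1, 2, 0, 0, 0, 0, 0, 0, 0, 1, 2, 3, 4, 5, 2, 0, 0, 1]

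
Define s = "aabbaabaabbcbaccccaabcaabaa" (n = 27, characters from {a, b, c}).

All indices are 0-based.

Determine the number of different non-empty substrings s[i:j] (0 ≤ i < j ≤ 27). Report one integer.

321

sorted suffixes:
  #0 SA[0]=26  'a'
  #1 SA[1]=25  'aa'
  #2 SA[2]=22  'aabaa'
  #3 SA[3]=4  'aabaabbcbaccccaabcaabaa'
  #4 SA[4]=0  'aabbaabaabbcbaccccaabcaabaa'
  #5 SA[5]=7  'aabbcbaccccaabcaabaa'
  #6 SA[6]=18  'aabcaabaa'
  #7 SA[7]=23  'abaa'
  #8 SA[8]=5  'abaabbcbaccccaabcaabaa'
  #9 SA[9]=1  'abbaabaabbcbaccccaabcaabaa'
  #10 SA[10]=8  'abbcbaccccaabcaabaa'
  #11 SA[11]=19  'abcaabaa'
  #12 SA[12]=13  'accccaabcaabaa'
  #13 SA[13]=24  'baa'
  #14 SA[14]=3  'baabaabbcbaccccaabcaabaa'
  #15 SA[15]=6  'baabbcbaccccaabcaabaa'
  #16 SA[16]=12  'baccccaabcaabaa'
  #17 SA[17]=2  'bbaabaabbcbaccccaabcaabaa'
  #18 SA[18]=9  'bbcbaccccaabcaabaa'
  #19 SA[19]=20  'bcaabaa'
  #20 SA[20]=10  'bcbaccccaabcaabaa'
  #21 SA[21]=21  'caabaa'
  #22 SA[22]=17  'caabcaabaa'
  #23 SA[23]=11  'cbaccccaabcaabaa'
  #24 SA[24]=16  'ccaabcaabaa'
  #25 SA[25]=15  'cccaabcaabaa'
  #26 SA[26]=14  'ccccaabcaabaa'

SA = [26, 25, 22, 4, 0, 7, 18, 23, 5, 1, 8, 19, 13, 24, 3, 6, 12, 2, 9, 20, 10, 21, 17, 11, 16, 15, 14]
[i] adj suffixes → lcp
  [1] 26/25 → 1 ('a')
  [2] 25/22 → 2 ('aa')
  [3] 22/4 → 5 ('aabaa')
  [4] 4/0 → 3 ('aab')
  [5] 0/7 → 4 ('aabb')
  [6] 7/18 → 3 ('aab')
  [7] 18/23 → 1 ('a')
  [8] 23/5 → 4 ('abaa')
  [9] 5/1 → 2 ('ab')
  [10] 1/8 → 3 ('abb')
  [11] 8/19 → 2 ('ab')
  [12] 19/13 → 1 ('a')
  [13] 13/24 → 0 ('')
  [14] 24/3 → 3 ('baa')
  [15] 3/6 → 4 ('baab')
  [16] 6/12 → 2 ('ba')
  [17] 12/2 → 1 ('b')
  [18] 2/9 → 2 ('bb')
  [19] 9/20 → 1 ('b')
  [20] 20/10 → 2 ('bc')
  [21] 10/21 → 0 ('')
  [22] 21/17 → 4 ('caab')
  [23] 17/11 → 1 ('c')
  [24] 11/16 → 1 ('c')
  [25] 16/15 → 2 ('cc')
  [26] 15/14 → 3 ('ccc')

n(n+1)/2 = 27·28/2 = 378
Σ LCP = 0 + 1 + 2 + 5 + 3 + 4 + 3 + 1 + 4 + 2 + 3 + 2 + 1 + 0 + 3 + 4 + 2 + 1 + 2 + 1 + 2 + 0 + 4 + 1 + 1 + 2 + 3 = 57
distinct = 378 − 57 = 321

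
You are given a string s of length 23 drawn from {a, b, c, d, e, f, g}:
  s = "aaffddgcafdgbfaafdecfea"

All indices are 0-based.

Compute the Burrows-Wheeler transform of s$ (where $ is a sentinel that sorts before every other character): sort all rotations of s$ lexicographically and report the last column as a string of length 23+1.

aef$acaggefffdfdbfaacadd

rank  rotation                  last
    0  $aaffddgcafdgbfaafdecfea  a
    1  a$aaffddgcafdgbfaafdecfe  e
    2  aafdecfea$aaffddgcafdgbf  f
    3  aaffddgcafdgbfaafdecfea$  $
    4  afdecfea$aaffddgcafdgbfa  a
    5  afdgbfaafdecfea$aaffddgc  c
    6  affddgcafdgbfaafdecfea$a  a
    7  bfaafdecfea$aaffddgcafdg  g
    8  cafdgbfaafdecfea$aaffddg  g
    9  cfea$aaffddgcafdgbfaafde  e
   10  ddgcafdgbfaafdecfea$aaff  f
   11  decfea$aaffddgcafdgbfaaf  f
   12  dgbfaafdecfea$aaffddgcaf  f
   13  dgcafdgbfaafdecfea$aaffd  d
   14  ea$aaffddgcafdgbfaafdecf  f
   15  ecfea$aaffddgcafdgbfaafd  d
   16  faafdecfea$aaffddgcafdgb  b
   17  fddgcafdgbfaafdecfea$aaf  f
   18  fdecfea$aaffddgcafdgbfaa  a
   19  fdgbfaafdecfea$aaffddgca  a
   20  fea$aaffddgcafdgbfaafdec  c
   21  ffddgcafdgbfaafdecfea$aa  a
   22  gbfaafdecfea$aaffddgcafd  d
   23  gcafdgbfaafdecfea$aaffdd  d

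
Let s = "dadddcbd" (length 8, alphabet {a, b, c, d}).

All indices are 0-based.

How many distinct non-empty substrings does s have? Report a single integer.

sorted suffixes:
  #0 SA[0]=1  'adddcbd'
  #1 SA[1]=6  'bd'
  #2 SA[2]=5  'cbd'
  #3 SA[3]=7  'd'
  #4 SA[4]=0  'dadddcbd'
  #5 SA[5]=4  'dcbd'
  #6 SA[6]=3  'ddcbd'
  #7 SA[7]=2  'dddcbd'

SA = [1, 6, 5, 7, 0, 4, 3, 2]
[i] adj suffixes → lcp
  [1] 1/6 → 0 ('')
  [2] 6/5 → 0 ('')
  [3] 5/7 → 0 ('')
  [4] 7/0 → 1 ('d')
  [5] 0/4 → 1 ('d')
  [6] 4/3 → 1 ('d')
  [7] 3/2 → 2 ('dd')

n(n+1)/2 = 8·9/2 = 36
Σ LCP = 0 + 0 + 0 + 0 + 1 + 1 + 1 + 2 = 5
distinct = 36 − 5 = 31

31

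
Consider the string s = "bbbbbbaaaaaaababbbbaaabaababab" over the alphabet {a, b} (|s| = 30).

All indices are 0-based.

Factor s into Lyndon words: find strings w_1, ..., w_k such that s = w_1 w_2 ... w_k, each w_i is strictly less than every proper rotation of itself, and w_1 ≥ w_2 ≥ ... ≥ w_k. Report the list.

emit factor 1: 'b' (i=0, period=1)
emit factor 2: 'b' (i=1, period=1)
emit factor 3: 'b' (i=2, period=1)
emit factor 4: 'b' (i=3, period=1)
emit factor 5: 'b' (i=4, period=1)
emit factor 6: 'b' (i=5, period=1)
emit factor 7: 'aaaaaaababbbbaaabaababab' (i=6, period=24)

["b", "b", "b", "b", "b", "b", "aaaaaaababbbbaaabaababab"]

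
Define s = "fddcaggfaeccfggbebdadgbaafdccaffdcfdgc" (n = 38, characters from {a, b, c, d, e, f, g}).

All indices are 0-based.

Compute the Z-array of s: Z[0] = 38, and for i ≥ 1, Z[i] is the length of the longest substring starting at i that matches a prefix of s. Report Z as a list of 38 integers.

[38, 0, 0, 0, 0, 0, 0, 1, 0, 0, 0, 0, 1, 0, 0, 0, 0, 0, 0, 0, 0, 0, 0, 0, 0, 2, 0, 0, 0, 0, 1, 2, 0, 0, 2, 0, 0, 0]

Z[0]=38
i=1: fresh scan; Z[1]=0
i=2: fresh scan; Z[2]=0
i=3: fresh scan; Z[3]=0
i=4: fresh scan; Z[4]=0
i=5: fresh scan; Z[5]=0
i=6: fresh scan; Z[6]=0
i=7: fresh scan; Z[7]=1 scan→box=[7,8)
i=8: fresh scan; Z[8]=0
i=9: fresh scan; Z[9]=0
i=10: fresh scan; Z[10]=0
i=11: fresh scan; Z[11]=0
i=12: fresh scan; Z[12]=1 scan→box=[12,13)
i=13: fresh scan; Z[13]=0
i=14: fresh scan; Z[14]=0
i=15: fresh scan; Z[15]=0
i=16: fresh scan; Z[16]=0
i=17: fresh scan; Z[17]=0
i=18: fresh scan; Z[18]=0
i=19: fresh scan; Z[19]=0
i=20: fresh scan; Z[20]=0
i=21: fresh scan; Z[21]=0
i=22: fresh scan; Z[22]=0
i=23: fresh scan; Z[23]=0
i=24: fresh scan; Z[24]=0
i=25: fresh scan; Z[25]=2 scan→box=[25,27)
i=26: min(r-i=1, Z[1]=0)=0; Z[26]=0
i=27: fresh scan; Z[27]=0
i=28: fresh scan; Z[28]=0
i=29: fresh scan; Z[29]=0
i=30: fresh scan; Z[30]=1 scan→box=[30,31)
i=31: fresh scan; Z[31]=2 scan→box=[31,33)
i=32: min(r-i=1, Z[1]=0)=0; Z[32]=0
i=33: fresh scan; Z[33]=0
i=34: fresh scan; Z[34]=2 scan→box=[34,36)
i=35: min(r-i=1, Z[1]=0)=0; Z[35]=0
i=36: fresh scan; Z[36]=0
i=37: fresh scan; Z[37]=0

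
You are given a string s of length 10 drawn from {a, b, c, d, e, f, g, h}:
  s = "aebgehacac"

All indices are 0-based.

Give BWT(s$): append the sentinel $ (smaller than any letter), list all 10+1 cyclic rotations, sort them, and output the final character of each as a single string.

rank  rotation     last
    0  $aebgehacac  c
    1  ac$aebgehac  c
    2  acac$aebgeh  h
    3  aebgehacac$  $
    4  bgehacac$ae  e
    5  c$aebgehaca  a
    6  cac$aebgeha  a
    7  ebgehacac$a  a
    8  ehacac$aebg  g
    9  gehacac$aeb  b
   10  hacac$aebge  e

cch$eaaagbe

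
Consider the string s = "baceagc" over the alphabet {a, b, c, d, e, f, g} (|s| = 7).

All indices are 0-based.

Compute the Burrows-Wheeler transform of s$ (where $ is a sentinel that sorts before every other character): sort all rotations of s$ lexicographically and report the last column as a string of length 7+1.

rank  rotation  last
    0  $baceagc  c
    1  aceagc$b  b
    2  agc$bace  e
    3  baceagc$  $
    4  c$baceag  g
    5  ceagc$ba  a
    6  eagc$bac  c
    7  gc$bacea  a

cbe$gaca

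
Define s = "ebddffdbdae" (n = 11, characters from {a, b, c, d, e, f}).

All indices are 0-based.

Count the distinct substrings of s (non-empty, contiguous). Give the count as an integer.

59

rank | idx | suffix
   0 |   9 | ae
   1 |   7 | bdae
   2 |   1 | bddffdbdae
   3 |   8 | dae
   4 |   6 | dbdae
   5 |   2 | ddffdbdae
   6 |   3 | dffdbdae
   7 |  10 | e
   8 |   0 | ebddffdbdae
   9 |   5 | fdbdae
  10 |   4 | ffdbdae

SA = [9, 7, 1, 8, 6, 2, 3, 10, 0, 5, 4]
rank  pair      lcp
   1  s[9:],s[7:]  0  ''
   2  s[7:],s[1:]  2  'bd'
   3  s[1:],s[8:]  0  ''
   4  s[8:],s[6:]  1  'd'
   5  s[6:],s[2:]  1  'd'
   6  s[2:],s[3:]  1  'd'
   7  s[3:],s[10:]  0  ''
   8  s[10:],s[0:]  1  'e'
   9  s[0:],s[5:]  0  ''
  10  s[5:],s[4:]  1  'f'

n(n+1)/2 = 11·12/2 = 66
Σ LCP = 0 + 0 + 2 + 0 + 1 + 1 + 1 + 0 + 1 + 0 + 1 = 7
distinct = 66 − 7 = 59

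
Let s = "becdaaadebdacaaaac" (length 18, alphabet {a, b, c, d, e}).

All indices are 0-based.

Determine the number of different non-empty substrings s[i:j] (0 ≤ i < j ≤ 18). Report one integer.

rank | idx | suffix
   0 |  13 | aaaac
   1 |  14 | aaac
   2 |   4 | aaadebdacaaaac
   3 |  15 | aac
   4 |   5 | aadebdacaaaac
   5 |  16 | ac
   6 |  11 | acaaaac
   7 |   6 | adebdacaaaac
   8 |   9 | bdacaaaac
   9 |   0 | becdaaadebdacaaaac
  10 |  17 | c
  11 |  12 | caaaac
  12 |   2 | cdaaadebdacaaaac
  13 |   3 | daaadebdacaaaac
  14 |  10 | dacaaaac
  15 |   7 | debdacaaaac
  16 |   8 | ebdacaaaac
  17 |   1 | ecdaaadebdacaaaac

SA = [13, 14, 4, 15, 5, 16, 11, 6, 9, 0, 17, 12, 2, 3, 10, 7, 8, 1]
i: (SA[i-1],SA[i]) lcp shared
  1: (13,14) 3 'aaa'
  2: (14,4) 3 'aaa'
  3: (4,15) 2 'aa'
  4: (15,5) 2 'aa'
  5: (5,16) 1 'a'
  6: (16,11) 2 'ac'
  7: (11,6) 1 'a'
  8: (6,9) 0 ''
  9: (9,0) 1 'b'
  10: (0,17) 0 ''
  11: (17,12) 1 'c'
  12: (12,2) 1 'c'
  13: (2,3) 0 ''
  14: (3,10) 2 'da'
  15: (10,7) 1 'd'
  16: (7,8) 0 ''
  17: (8,1) 1 'e'

n(n+1)/2 = 18·19/2 = 171
Σ LCP = 0 + 3 + 3 + 2 + 2 + 1 + 2 + 1 + 0 + 1 + 0 + 1 + 1 + 0 + 2 + 1 + 0 + 1 = 21
distinct = 171 − 21 = 150

150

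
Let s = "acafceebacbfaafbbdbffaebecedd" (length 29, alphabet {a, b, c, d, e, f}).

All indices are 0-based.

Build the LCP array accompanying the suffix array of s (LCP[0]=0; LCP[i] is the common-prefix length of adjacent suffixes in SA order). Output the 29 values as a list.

sorted suffixes:
  #0 SA[0]=12  'aafbbdbffaebecedd'
  #1 SA[1]=0  'acafceebacbfaafbbdbffaebecedd'
  #2 SA[2]=8  'acbfaafbbdbffaebecedd'
  #3 SA[3]=21  'aebecedd'
  #4 SA[4]=13  'afbbdbffaebecedd'
  #5 SA[5]=2  'afceebacbfaafbbdbffaebecedd'
  #6 SA[6]=7  'bacbfaafbbdbffaebecedd'
  #7 SA[7]=15  'bbdbffaebecedd'
  #8 SA[8]=16  'bdbffaebecedd'
  #9 SA[9]=23  'becedd'
  #10 SA[10]=10  'bfaafbbdbffaebecedd'
  #11 SA[11]=18  'bffaebecedd'
  #12 SA[12]=1  'cafceebacbfaafbbdbffaebecedd'
  #13 SA[13]=9  'cbfaafbbdbffaebecedd'
  #14 SA[14]=25  'cedd'
  #15 SA[15]=4  'ceebacbfaafbbdbffaebecedd'
  #16 SA[16]=28  'd'
  #17 SA[17]=17  'dbffaebecedd'
  #18 SA[18]=27  'dd'
  #19 SA[19]=6  'ebacbfaafbbdbffaebecedd'
  #20 SA[20]=22  'ebecedd'
  #21 SA[21]=24  'ecedd'
  #22 SA[22]=26  'edd'
  #23 SA[23]=5  'eebacbfaafbbdbffaebecedd'
  #24 SA[24]=11  'faafbbdbffaebecedd'
  #25 SA[25]=20  'faebecedd'
  #26 SA[26]=14  'fbbdbffaebecedd'
  #27 SA[27]=3  'fceebacbfaafbbdbffaebecedd'
  #28 SA[28]=19  'ffaebecedd'

SA = [12, 0, 8, 21, 13, 2, 7, 15, 16, 23, 10, 18, 1, 9, 25, 4, 28, 17, 27, 6, 22, 24, 26, 5, 11, 20, 14, 3, 19]
i: (SA[i-1],SA[i]) lcp shared
  1: (12,0) 1 'a'
  2: (0,8) 2 'ac'
  3: (8,21) 1 'a'
  4: (21,13) 1 'a'
  5: (13,2) 2 'af'
  6: (2,7) 0 ''
  7: (7,15) 1 'b'
  8: (15,16) 1 'b'
  9: (16,23) 1 'b'
  10: (23,10) 1 'b'
  11: (10,18) 2 'bf'
  12: (18,1) 0 ''
  13: (1,9) 1 'c'
  14: (9,25) 1 'c'
  15: (25,4) 2 'ce'
  16: (4,28) 0 ''
  17: (28,17) 1 'd'
  18: (17,27) 1 'd'
  19: (27,6) 0 ''
  20: (6,22) 2 'eb'
  21: (22,24) 1 'e'
  22: (24,26) 1 'e'
  23: (26,5) 1 'e'
  24: (5,11) 0 ''
  25: (11,20) 2 'fa'
  26: (20,14) 1 'f'
  27: (14,3) 1 'f'
  28: (3,19) 1 'f'

[0, 1, 2, 1, 1, 2, 0, 1, 1, 1, 1, 2, 0, 1, 1, 2, 0, 1, 1, 0, 2, 1, 1, 1, 0, 2, 1, 1, 1]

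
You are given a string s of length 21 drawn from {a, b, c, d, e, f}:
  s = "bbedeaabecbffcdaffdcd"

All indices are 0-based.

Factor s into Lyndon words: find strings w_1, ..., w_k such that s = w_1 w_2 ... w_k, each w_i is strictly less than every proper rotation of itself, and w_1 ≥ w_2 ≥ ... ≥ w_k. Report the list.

emit factor 1: 'bbede' (i=0, period=5)
emit factor 2: 'aabecbffcdaffdcd' (i=5, period=16)

["bbede", "aabecbffcdaffdcd"]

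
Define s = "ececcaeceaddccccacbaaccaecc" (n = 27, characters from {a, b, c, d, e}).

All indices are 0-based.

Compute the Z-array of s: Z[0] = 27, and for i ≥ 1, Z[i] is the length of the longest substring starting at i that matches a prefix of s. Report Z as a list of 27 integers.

[27, 0, 2, 0, 0, 0, 3, 0, 1, 0, 0, 0, 0, 0, 0, 0, 0, 0, 0, 0, 0, 0, 0, 0, 2, 0, 0]

Z[0]=27
i=1: i≥r, start 0; Z[1]=0
i=2: i≥r, start 0; Z[2]=2 grow→box=[2,4)
i=3: min(r-i=1, Z[1]=0)=0; Z[3]=0
i=4: i≥r, start 0; Z[4]=0
i=5: i≥r, start 0; Z[5]=0
i=6: i≥r, start 0; Z[6]=3 grow→box=[6,9)
i=7: min(r-i=2, Z[1]=0)=0; Z[7]=0
i=8: min(r-i=1, Z[2]=2)=1; Z[8]=1
i=9: i≥r, start 0; Z[9]=0
i=10: i≥r, start 0; Z[10]=0
i=11: i≥r, start 0; Z[11]=0
i=12: i≥r, start 0; Z[12]=0
i=13: i≥r, start 0; Z[13]=0
i=14: i≥r, start 0; Z[14]=0
i=15: i≥r, start 0; Z[15]=0
i=16: i≥r, start 0; Z[16]=0
i=17: i≥r, start 0; Z[17]=0
i=18: i≥r, start 0; Z[18]=0
i=19: i≥r, start 0; Z[19]=0
i=20: i≥r, start 0; Z[20]=0
i=21: i≥r, start 0; Z[21]=0
i=22: i≥r, start 0; Z[22]=0
i=23: i≥r, start 0; Z[23]=0
i=24: i≥r, start 0; Z[24]=2 grow→box=[24,26)
i=25: min(r-i=1, Z[1]=0)=0; Z[25]=0
i=26: i≥r, start 0; Z[26]=0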